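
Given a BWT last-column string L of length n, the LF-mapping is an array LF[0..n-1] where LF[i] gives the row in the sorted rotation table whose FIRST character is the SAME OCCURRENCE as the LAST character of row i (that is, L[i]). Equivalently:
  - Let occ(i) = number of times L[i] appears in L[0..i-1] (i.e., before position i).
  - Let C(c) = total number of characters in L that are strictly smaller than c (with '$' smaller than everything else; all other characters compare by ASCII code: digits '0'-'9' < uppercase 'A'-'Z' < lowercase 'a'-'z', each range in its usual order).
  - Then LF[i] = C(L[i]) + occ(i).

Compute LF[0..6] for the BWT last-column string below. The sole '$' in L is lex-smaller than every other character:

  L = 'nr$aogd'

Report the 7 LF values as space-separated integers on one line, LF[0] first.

Char counts: '$':1, 'a':1, 'd':1, 'g':1, 'n':1, 'o':1, 'r':1
C (first-col start): C('$')=0, C('a')=1, C('d')=2, C('g')=3, C('n')=4, C('o')=5, C('r')=6
L[0]='n': occ=0, LF[0]=C('n')+0=4+0=4
L[1]='r': occ=0, LF[1]=C('r')+0=6+0=6
L[2]='$': occ=0, LF[2]=C('$')+0=0+0=0
L[3]='a': occ=0, LF[3]=C('a')+0=1+0=1
L[4]='o': occ=0, LF[4]=C('o')+0=5+0=5
L[5]='g': occ=0, LF[5]=C('g')+0=3+0=3
L[6]='d': occ=0, LF[6]=C('d')+0=2+0=2

Answer: 4 6 0 1 5 3 2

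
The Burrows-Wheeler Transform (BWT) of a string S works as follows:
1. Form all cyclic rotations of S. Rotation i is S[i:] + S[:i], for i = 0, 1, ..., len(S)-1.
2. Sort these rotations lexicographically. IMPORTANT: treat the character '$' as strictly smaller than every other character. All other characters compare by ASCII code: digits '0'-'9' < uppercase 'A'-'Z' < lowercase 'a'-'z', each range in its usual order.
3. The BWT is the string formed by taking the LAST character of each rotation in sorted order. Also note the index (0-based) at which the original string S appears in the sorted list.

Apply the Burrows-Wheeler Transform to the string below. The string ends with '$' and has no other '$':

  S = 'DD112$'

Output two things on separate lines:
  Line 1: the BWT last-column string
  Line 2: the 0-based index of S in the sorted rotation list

All 6 rotations (rotation i = S[i:]+S[:i]):
  rot[0] = DD112$
  rot[1] = D112$D
  rot[2] = 112$DD
  rot[3] = 12$DD1
  rot[4] = 2$DD11
  rot[5] = $DD112
Sorted (with $ < everything):
  sorted[0] = $DD112  (last char: '2')
  sorted[1] = 112$DD  (last char: 'D')
  sorted[2] = 12$DD1  (last char: '1')
  sorted[3] = 2$DD11  (last char: '1')
  sorted[4] = D112$D  (last char: 'D')
  sorted[5] = DD112$  (last char: '$')
Last column: 2D11D$
Original string S is at sorted index 5

Answer: 2D11D$
5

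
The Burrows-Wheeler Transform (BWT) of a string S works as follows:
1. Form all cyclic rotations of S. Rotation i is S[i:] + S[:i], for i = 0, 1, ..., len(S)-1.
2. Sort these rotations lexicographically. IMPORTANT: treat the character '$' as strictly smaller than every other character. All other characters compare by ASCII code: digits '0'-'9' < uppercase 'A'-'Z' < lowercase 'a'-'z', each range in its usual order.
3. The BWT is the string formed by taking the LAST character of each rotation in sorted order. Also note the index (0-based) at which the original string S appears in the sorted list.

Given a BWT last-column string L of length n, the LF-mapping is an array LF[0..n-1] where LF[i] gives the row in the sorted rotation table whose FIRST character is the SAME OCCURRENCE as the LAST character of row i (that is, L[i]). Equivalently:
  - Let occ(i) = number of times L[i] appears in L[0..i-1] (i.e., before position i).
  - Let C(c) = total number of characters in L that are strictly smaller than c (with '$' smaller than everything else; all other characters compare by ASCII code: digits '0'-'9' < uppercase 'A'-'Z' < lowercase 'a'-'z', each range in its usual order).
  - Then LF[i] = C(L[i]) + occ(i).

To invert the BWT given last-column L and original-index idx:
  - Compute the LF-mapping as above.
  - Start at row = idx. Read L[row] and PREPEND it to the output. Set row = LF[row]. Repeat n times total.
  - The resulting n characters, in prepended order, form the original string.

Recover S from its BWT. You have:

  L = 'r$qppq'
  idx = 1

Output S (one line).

Answer: pqpqr$

Derivation:
LF mapping: 5 0 3 1 2 4
Walk LF starting at row 1, prepending L[row]:
  step 1: row=1, L[1]='$', prepend. Next row=LF[1]=0
  step 2: row=0, L[0]='r', prepend. Next row=LF[0]=5
  step 3: row=5, L[5]='q', prepend. Next row=LF[5]=4
  step 4: row=4, L[4]='p', prepend. Next row=LF[4]=2
  step 5: row=2, L[2]='q', prepend. Next row=LF[2]=3
  step 6: row=3, L[3]='p', prepend. Next row=LF[3]=1
Reversed output: pqpqr$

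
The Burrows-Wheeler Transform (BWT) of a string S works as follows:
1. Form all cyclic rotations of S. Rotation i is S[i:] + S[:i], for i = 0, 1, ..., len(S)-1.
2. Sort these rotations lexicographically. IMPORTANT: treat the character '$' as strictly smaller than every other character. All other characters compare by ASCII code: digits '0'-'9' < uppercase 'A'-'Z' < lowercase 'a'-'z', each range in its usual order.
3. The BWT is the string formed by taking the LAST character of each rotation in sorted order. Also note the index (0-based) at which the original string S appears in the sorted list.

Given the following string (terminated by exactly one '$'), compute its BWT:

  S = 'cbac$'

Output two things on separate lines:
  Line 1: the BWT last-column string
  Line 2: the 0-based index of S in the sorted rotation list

Answer: cbca$
4

Derivation:
All 5 rotations (rotation i = S[i:]+S[:i]):
  rot[0] = cbac$
  rot[1] = bac$c
  rot[2] = ac$cb
  rot[3] = c$cba
  rot[4] = $cbac
Sorted (with $ < everything):
  sorted[0] = $cbac  (last char: 'c')
  sorted[1] = ac$cb  (last char: 'b')
  sorted[2] = bac$c  (last char: 'c')
  sorted[3] = c$cba  (last char: 'a')
  sorted[4] = cbac$  (last char: '$')
Last column: cbca$
Original string S is at sorted index 4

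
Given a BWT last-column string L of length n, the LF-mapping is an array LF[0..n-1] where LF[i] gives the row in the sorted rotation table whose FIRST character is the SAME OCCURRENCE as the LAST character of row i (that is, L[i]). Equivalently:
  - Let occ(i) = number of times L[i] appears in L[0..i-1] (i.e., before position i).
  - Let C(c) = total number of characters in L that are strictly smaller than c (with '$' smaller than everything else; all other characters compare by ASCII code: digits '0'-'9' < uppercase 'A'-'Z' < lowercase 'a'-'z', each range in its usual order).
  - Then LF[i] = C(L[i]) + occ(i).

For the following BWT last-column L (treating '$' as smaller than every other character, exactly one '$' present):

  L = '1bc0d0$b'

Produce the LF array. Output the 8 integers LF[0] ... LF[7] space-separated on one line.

Char counts: '$':1, '0':2, '1':1, 'b':2, 'c':1, 'd':1
C (first-col start): C('$')=0, C('0')=1, C('1')=3, C('b')=4, C('c')=6, C('d')=7
L[0]='1': occ=0, LF[0]=C('1')+0=3+0=3
L[1]='b': occ=0, LF[1]=C('b')+0=4+0=4
L[2]='c': occ=0, LF[2]=C('c')+0=6+0=6
L[3]='0': occ=0, LF[3]=C('0')+0=1+0=1
L[4]='d': occ=0, LF[4]=C('d')+0=7+0=7
L[5]='0': occ=1, LF[5]=C('0')+1=1+1=2
L[6]='$': occ=0, LF[6]=C('$')+0=0+0=0
L[7]='b': occ=1, LF[7]=C('b')+1=4+1=5

Answer: 3 4 6 1 7 2 0 5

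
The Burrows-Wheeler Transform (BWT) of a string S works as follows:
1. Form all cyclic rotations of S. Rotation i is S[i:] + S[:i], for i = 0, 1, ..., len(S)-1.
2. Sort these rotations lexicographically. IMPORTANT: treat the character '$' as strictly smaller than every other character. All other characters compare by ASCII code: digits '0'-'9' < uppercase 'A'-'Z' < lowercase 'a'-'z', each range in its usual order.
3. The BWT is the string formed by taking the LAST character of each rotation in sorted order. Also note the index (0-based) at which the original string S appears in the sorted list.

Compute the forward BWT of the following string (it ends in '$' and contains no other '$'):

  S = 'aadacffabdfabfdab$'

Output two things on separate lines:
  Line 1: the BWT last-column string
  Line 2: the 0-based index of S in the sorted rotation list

Answer: b$dffdaaaaafabfdbc
1

Derivation:
All 18 rotations (rotation i = S[i:]+S[:i]):
  rot[0] = aadacffabdfabfdab$
  rot[1] = adacffabdfabfdab$a
  rot[2] = dacffabdfabfdab$aa
  rot[3] = acffabdfabfdab$aad
  rot[4] = cffabdfabfdab$aada
  rot[5] = ffabdfabfdab$aadac
  rot[6] = fabdfabfdab$aadacf
  rot[7] = abdfabfdab$aadacff
  rot[8] = bdfabfdab$aadacffa
  rot[9] = dfabfdab$aadacffab
  rot[10] = fabfdab$aadacffabd
  rot[11] = abfdab$aadacffabdf
  rot[12] = bfdab$aadacffabdfa
  rot[13] = fdab$aadacffabdfab
  rot[14] = dab$aadacffabdfabf
  rot[15] = ab$aadacffabdfabfd
  rot[16] = b$aadacffabdfabfda
  rot[17] = $aadacffabdfabfdab
Sorted (with $ < everything):
  sorted[0] = $aadacffabdfabfdab  (last char: 'b')
  sorted[1] = aadacffabdfabfdab$  (last char: '$')
  sorted[2] = ab$aadacffabdfabfd  (last char: 'd')
  sorted[3] = abdfabfdab$aadacff  (last char: 'f')
  sorted[4] = abfdab$aadacffabdf  (last char: 'f')
  sorted[5] = acffabdfabfdab$aad  (last char: 'd')
  sorted[6] = adacffabdfabfdab$a  (last char: 'a')
  sorted[7] = b$aadacffabdfabfda  (last char: 'a')
  sorted[8] = bdfabfdab$aadacffa  (last char: 'a')
  sorted[9] = bfdab$aadacffabdfa  (last char: 'a')
  sorted[10] = cffabdfabfdab$aada  (last char: 'a')
  sorted[11] = dab$aadacffabdfabf  (last char: 'f')
  sorted[12] = dacffabdfabfdab$aa  (last char: 'a')
  sorted[13] = dfabfdab$aadacffab  (last char: 'b')
  sorted[14] = fabdfabfdab$aadacf  (last char: 'f')
  sorted[15] = fabfdab$aadacffabd  (last char: 'd')
  sorted[16] = fdab$aadacffabdfab  (last char: 'b')
  sorted[17] = ffabdfabfdab$aadac  (last char: 'c')
Last column: b$dffdaaaaafabfdbc
Original string S is at sorted index 1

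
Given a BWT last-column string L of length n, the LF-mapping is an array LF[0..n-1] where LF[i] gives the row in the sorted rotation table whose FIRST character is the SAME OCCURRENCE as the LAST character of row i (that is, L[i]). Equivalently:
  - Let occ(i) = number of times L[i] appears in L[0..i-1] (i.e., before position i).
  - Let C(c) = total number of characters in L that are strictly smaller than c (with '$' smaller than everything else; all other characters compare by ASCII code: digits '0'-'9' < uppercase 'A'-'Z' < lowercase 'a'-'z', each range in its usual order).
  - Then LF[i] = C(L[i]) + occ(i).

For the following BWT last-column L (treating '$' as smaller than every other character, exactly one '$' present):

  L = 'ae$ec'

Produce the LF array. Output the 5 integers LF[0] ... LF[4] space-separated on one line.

Answer: 1 3 0 4 2

Derivation:
Char counts: '$':1, 'a':1, 'c':1, 'e':2
C (first-col start): C('$')=0, C('a')=1, C('c')=2, C('e')=3
L[0]='a': occ=0, LF[0]=C('a')+0=1+0=1
L[1]='e': occ=0, LF[1]=C('e')+0=3+0=3
L[2]='$': occ=0, LF[2]=C('$')+0=0+0=0
L[3]='e': occ=1, LF[3]=C('e')+1=3+1=4
L[4]='c': occ=0, LF[4]=C('c')+0=2+0=2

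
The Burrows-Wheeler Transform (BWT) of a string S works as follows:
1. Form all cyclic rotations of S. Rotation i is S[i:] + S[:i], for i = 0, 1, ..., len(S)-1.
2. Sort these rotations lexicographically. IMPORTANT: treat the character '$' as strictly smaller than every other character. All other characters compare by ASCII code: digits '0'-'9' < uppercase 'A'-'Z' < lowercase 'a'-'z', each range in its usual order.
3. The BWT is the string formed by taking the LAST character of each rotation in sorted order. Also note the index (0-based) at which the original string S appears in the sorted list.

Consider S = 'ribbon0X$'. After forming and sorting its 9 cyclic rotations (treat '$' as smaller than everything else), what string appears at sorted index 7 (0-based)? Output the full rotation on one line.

All 9 rotations (rotation i = S[i:]+S[:i]):
  rot[0] = ribbon0X$
  rot[1] = ibbon0X$r
  rot[2] = bbon0X$ri
  rot[3] = bon0X$rib
  rot[4] = on0X$ribb
  rot[5] = n0X$ribbo
  rot[6] = 0X$ribbon
  rot[7] = X$ribbon0
  rot[8] = $ribbon0X
Sorted (with $ < everything):
  sorted[0] = $ribbon0X
  sorted[1] = 0X$ribbon
  sorted[2] = X$ribbon0
  sorted[3] = bbon0X$ri
  sorted[4] = bon0X$rib
  sorted[5] = ibbon0X$r
  sorted[6] = n0X$ribbo
  sorted[7] = on0X$ribb
  sorted[8] = ribbon0X$
sorted[7] = on0X$ribb

Answer: on0X$ribb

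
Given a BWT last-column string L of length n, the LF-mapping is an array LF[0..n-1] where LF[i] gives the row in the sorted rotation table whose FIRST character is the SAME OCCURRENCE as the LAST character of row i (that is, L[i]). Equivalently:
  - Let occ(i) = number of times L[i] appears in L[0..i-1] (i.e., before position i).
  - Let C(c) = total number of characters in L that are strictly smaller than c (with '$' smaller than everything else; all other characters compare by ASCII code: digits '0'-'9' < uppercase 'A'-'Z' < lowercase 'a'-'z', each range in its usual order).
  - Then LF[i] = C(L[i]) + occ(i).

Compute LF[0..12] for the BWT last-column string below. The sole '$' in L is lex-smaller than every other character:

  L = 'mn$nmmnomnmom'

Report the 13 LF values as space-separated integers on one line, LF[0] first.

Char counts: '$':1, 'm':6, 'n':4, 'o':2
C (first-col start): C('$')=0, C('m')=1, C('n')=7, C('o')=11
L[0]='m': occ=0, LF[0]=C('m')+0=1+0=1
L[1]='n': occ=0, LF[1]=C('n')+0=7+0=7
L[2]='$': occ=0, LF[2]=C('$')+0=0+0=0
L[3]='n': occ=1, LF[3]=C('n')+1=7+1=8
L[4]='m': occ=1, LF[4]=C('m')+1=1+1=2
L[5]='m': occ=2, LF[5]=C('m')+2=1+2=3
L[6]='n': occ=2, LF[6]=C('n')+2=7+2=9
L[7]='o': occ=0, LF[7]=C('o')+0=11+0=11
L[8]='m': occ=3, LF[8]=C('m')+3=1+3=4
L[9]='n': occ=3, LF[9]=C('n')+3=7+3=10
L[10]='m': occ=4, LF[10]=C('m')+4=1+4=5
L[11]='o': occ=1, LF[11]=C('o')+1=11+1=12
L[12]='m': occ=5, LF[12]=C('m')+5=1+5=6

Answer: 1 7 0 8 2 3 9 11 4 10 5 12 6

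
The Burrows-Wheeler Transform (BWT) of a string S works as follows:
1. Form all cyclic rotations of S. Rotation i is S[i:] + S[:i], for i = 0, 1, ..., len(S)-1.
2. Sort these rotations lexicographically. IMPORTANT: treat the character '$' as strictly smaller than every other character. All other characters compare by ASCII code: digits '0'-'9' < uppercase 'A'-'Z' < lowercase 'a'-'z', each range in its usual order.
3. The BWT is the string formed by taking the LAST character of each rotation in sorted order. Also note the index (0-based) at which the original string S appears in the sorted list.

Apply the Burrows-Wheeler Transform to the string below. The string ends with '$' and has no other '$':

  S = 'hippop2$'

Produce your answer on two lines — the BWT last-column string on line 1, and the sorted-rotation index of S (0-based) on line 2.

All 8 rotations (rotation i = S[i:]+S[:i]):
  rot[0] = hippop2$
  rot[1] = ippop2$h
  rot[2] = ppop2$hi
  rot[3] = pop2$hip
  rot[4] = op2$hipp
  rot[5] = p2$hippo
  rot[6] = 2$hippop
  rot[7] = $hippop2
Sorted (with $ < everything):
  sorted[0] = $hippop2  (last char: '2')
  sorted[1] = 2$hippop  (last char: 'p')
  sorted[2] = hippop2$  (last char: '$')
  sorted[3] = ippop2$h  (last char: 'h')
  sorted[4] = op2$hipp  (last char: 'p')
  sorted[5] = p2$hippo  (last char: 'o')
  sorted[6] = pop2$hip  (last char: 'p')
  sorted[7] = ppop2$hi  (last char: 'i')
Last column: 2p$hpopi
Original string S is at sorted index 2

Answer: 2p$hpopi
2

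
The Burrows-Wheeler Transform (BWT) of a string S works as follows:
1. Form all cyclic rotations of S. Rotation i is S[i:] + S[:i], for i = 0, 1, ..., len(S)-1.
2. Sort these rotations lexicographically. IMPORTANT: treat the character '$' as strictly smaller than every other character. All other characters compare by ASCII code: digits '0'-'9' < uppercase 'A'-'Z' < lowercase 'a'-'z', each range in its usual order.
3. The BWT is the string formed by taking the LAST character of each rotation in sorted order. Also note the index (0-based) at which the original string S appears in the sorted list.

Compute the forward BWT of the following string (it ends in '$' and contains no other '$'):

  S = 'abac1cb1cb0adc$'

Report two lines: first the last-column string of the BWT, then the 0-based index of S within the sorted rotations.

Answer: cbbc$b0ccada11a
4

Derivation:
All 15 rotations (rotation i = S[i:]+S[:i]):
  rot[0] = abac1cb1cb0adc$
  rot[1] = bac1cb1cb0adc$a
  rot[2] = ac1cb1cb0adc$ab
  rot[3] = c1cb1cb0adc$aba
  rot[4] = 1cb1cb0adc$abac
  rot[5] = cb1cb0adc$abac1
  rot[6] = b1cb0adc$abac1c
  rot[7] = 1cb0adc$abac1cb
  rot[8] = cb0adc$abac1cb1
  rot[9] = b0adc$abac1cb1c
  rot[10] = 0adc$abac1cb1cb
  rot[11] = adc$abac1cb1cb0
  rot[12] = dc$abac1cb1cb0a
  rot[13] = c$abac1cb1cb0ad
  rot[14] = $abac1cb1cb0adc
Sorted (with $ < everything):
  sorted[0] = $abac1cb1cb0adc  (last char: 'c')
  sorted[1] = 0adc$abac1cb1cb  (last char: 'b')
  sorted[2] = 1cb0adc$abac1cb  (last char: 'b')
  sorted[3] = 1cb1cb0adc$abac  (last char: 'c')
  sorted[4] = abac1cb1cb0adc$  (last char: '$')
  sorted[5] = ac1cb1cb0adc$ab  (last char: 'b')
  sorted[6] = adc$abac1cb1cb0  (last char: '0')
  sorted[7] = b0adc$abac1cb1c  (last char: 'c')
  sorted[8] = b1cb0adc$abac1c  (last char: 'c')
  sorted[9] = bac1cb1cb0adc$a  (last char: 'a')
  sorted[10] = c$abac1cb1cb0ad  (last char: 'd')
  sorted[11] = c1cb1cb0adc$aba  (last char: 'a')
  sorted[12] = cb0adc$abac1cb1  (last char: '1')
  sorted[13] = cb1cb0adc$abac1  (last char: '1')
  sorted[14] = dc$abac1cb1cb0a  (last char: 'a')
Last column: cbbc$b0ccada11a
Original string S is at sorted index 4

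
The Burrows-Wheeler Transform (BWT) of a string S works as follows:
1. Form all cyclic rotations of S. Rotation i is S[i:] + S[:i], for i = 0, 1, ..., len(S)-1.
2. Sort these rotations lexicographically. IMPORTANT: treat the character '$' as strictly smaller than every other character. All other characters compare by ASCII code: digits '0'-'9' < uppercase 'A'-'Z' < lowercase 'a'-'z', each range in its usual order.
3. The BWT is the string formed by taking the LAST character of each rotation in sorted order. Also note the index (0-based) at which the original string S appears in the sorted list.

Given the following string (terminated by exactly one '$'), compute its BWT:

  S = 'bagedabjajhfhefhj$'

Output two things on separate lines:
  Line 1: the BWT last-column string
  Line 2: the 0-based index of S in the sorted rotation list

All 18 rotations (rotation i = S[i:]+S[:i]):
  rot[0] = bagedabjajhfhefhj$
  rot[1] = agedabjajhfhefhj$b
  rot[2] = gedabjajhfhefhj$ba
  rot[3] = edabjajhfhefhj$bag
  rot[4] = dabjajhfhefhj$bage
  rot[5] = abjajhfhefhj$baged
  rot[6] = bjajhfhefhj$bageda
  rot[7] = jajhfhefhj$bagedab
  rot[8] = ajhfhefhj$bagedabj
  rot[9] = jhfhefhj$bagedabja
  rot[10] = hfhefhj$bagedabjaj
  rot[11] = fhefhj$bagedabjajh
  rot[12] = hefhj$bagedabjajhf
  rot[13] = efhj$bagedabjajhfh
  rot[14] = fhj$bagedabjajhfhe
  rot[15] = hj$bagedabjajhfhef
  rot[16] = j$bagedabjajhfhefh
  rot[17] = $bagedabjajhfhefhj
Sorted (with $ < everything):
  sorted[0] = $bagedabjajhfhefhj  (last char: 'j')
  sorted[1] = abjajhfhefhj$baged  (last char: 'd')
  sorted[2] = agedabjajhfhefhj$b  (last char: 'b')
  sorted[3] = ajhfhefhj$bagedabj  (last char: 'j')
  sorted[4] = bagedabjajhfhefhj$  (last char: '$')
  sorted[5] = bjajhfhefhj$bageda  (last char: 'a')
  sorted[6] = dabjajhfhefhj$bage  (last char: 'e')
  sorted[7] = edabjajhfhefhj$bag  (last char: 'g')
  sorted[8] = efhj$bagedabjajhfh  (last char: 'h')
  sorted[9] = fhefhj$bagedabjajh  (last char: 'h')
  sorted[10] = fhj$bagedabjajhfhe  (last char: 'e')
  sorted[11] = gedabjajhfhefhj$ba  (last char: 'a')
  sorted[12] = hefhj$bagedabjajhf  (last char: 'f')
  sorted[13] = hfhefhj$bagedabjaj  (last char: 'j')
  sorted[14] = hj$bagedabjajhfhef  (last char: 'f')
  sorted[15] = j$bagedabjajhfhefh  (last char: 'h')
  sorted[16] = jajhfhefhj$bagedab  (last char: 'b')
  sorted[17] = jhfhefhj$bagedabja  (last char: 'a')
Last column: jdbj$aeghheafjfhba
Original string S is at sorted index 4

Answer: jdbj$aeghheafjfhba
4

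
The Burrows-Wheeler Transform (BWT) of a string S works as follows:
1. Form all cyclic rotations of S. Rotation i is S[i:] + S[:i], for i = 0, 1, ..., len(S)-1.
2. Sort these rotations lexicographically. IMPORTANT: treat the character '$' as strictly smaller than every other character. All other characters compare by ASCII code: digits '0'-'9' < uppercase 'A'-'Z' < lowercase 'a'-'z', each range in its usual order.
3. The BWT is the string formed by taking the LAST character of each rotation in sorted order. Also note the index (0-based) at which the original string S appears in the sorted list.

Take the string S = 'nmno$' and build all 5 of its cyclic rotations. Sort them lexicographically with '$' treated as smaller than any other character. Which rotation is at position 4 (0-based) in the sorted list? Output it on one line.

All 5 rotations (rotation i = S[i:]+S[:i]):
  rot[0] = nmno$
  rot[1] = mno$n
  rot[2] = no$nm
  rot[3] = o$nmn
  rot[4] = $nmno
Sorted (with $ < everything):
  sorted[0] = $nmno
  sorted[1] = mno$n
  sorted[2] = nmno$
  sorted[3] = no$nm
  sorted[4] = o$nmn
sorted[4] = o$nmn

Answer: o$nmn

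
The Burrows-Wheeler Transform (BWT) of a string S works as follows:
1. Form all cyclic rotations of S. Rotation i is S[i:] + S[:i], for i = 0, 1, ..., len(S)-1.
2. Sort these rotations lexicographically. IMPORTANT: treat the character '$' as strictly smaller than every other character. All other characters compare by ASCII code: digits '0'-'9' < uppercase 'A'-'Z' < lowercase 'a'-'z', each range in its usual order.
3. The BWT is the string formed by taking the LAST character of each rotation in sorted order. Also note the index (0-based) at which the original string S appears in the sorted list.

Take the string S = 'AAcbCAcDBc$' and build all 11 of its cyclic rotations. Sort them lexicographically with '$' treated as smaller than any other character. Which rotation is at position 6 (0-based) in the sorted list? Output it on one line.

All 11 rotations (rotation i = S[i:]+S[:i]):
  rot[0] = AAcbCAcDBc$
  rot[1] = AcbCAcDBc$A
  rot[2] = cbCAcDBc$AA
  rot[3] = bCAcDBc$AAc
  rot[4] = CAcDBc$AAcb
  rot[5] = AcDBc$AAcbC
  rot[6] = cDBc$AAcbCA
  rot[7] = DBc$AAcbCAc
  rot[8] = Bc$AAcbCAcD
  rot[9] = c$AAcbCAcDB
  rot[10] = $AAcbCAcDBc
Sorted (with $ < everything):
  sorted[0] = $AAcbCAcDBc
  sorted[1] = AAcbCAcDBc$
  sorted[2] = AcDBc$AAcbC
  sorted[3] = AcbCAcDBc$A
  sorted[4] = Bc$AAcbCAcD
  sorted[5] = CAcDBc$AAcb
  sorted[6] = DBc$AAcbCAc
  sorted[7] = bCAcDBc$AAc
  sorted[8] = c$AAcbCAcDB
  sorted[9] = cDBc$AAcbCA
  sorted[10] = cbCAcDBc$AA
sorted[6] = DBc$AAcbCAc

Answer: DBc$AAcbCAc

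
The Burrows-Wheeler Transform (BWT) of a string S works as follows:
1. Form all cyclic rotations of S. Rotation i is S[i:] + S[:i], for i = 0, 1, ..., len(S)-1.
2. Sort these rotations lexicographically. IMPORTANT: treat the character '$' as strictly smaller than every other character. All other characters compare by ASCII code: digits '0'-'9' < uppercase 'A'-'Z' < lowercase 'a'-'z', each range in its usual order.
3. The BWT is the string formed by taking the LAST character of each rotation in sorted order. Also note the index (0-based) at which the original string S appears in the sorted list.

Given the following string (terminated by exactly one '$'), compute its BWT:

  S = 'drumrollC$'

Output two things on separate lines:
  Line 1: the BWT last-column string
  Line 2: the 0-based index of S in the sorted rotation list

Answer: Cl$lourmdr
2

Derivation:
All 10 rotations (rotation i = S[i:]+S[:i]):
  rot[0] = drumrollC$
  rot[1] = rumrollC$d
  rot[2] = umrollC$dr
  rot[3] = mrollC$dru
  rot[4] = rollC$drum
  rot[5] = ollC$drumr
  rot[6] = llC$drumro
  rot[7] = lC$drumrol
  rot[8] = C$drumroll
  rot[9] = $drumrollC
Sorted (with $ < everything):
  sorted[0] = $drumrollC  (last char: 'C')
  sorted[1] = C$drumroll  (last char: 'l')
  sorted[2] = drumrollC$  (last char: '$')
  sorted[3] = lC$drumrol  (last char: 'l')
  sorted[4] = llC$drumro  (last char: 'o')
  sorted[5] = mrollC$dru  (last char: 'u')
  sorted[6] = ollC$drumr  (last char: 'r')
  sorted[7] = rollC$drum  (last char: 'm')
  sorted[8] = rumrollC$d  (last char: 'd')
  sorted[9] = umrollC$dr  (last char: 'r')
Last column: Cl$lourmdr
Original string S is at sorted index 2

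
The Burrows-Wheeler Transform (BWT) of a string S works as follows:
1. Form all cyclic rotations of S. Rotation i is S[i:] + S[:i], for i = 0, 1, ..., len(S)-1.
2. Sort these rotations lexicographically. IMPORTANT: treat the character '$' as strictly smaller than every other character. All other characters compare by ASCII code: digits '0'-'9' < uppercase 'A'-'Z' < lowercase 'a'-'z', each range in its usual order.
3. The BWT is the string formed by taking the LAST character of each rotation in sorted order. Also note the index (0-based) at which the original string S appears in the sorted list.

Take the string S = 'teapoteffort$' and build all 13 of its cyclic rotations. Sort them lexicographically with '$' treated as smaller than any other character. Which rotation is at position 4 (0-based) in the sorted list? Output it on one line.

All 13 rotations (rotation i = S[i:]+S[:i]):
  rot[0] = teapoteffort$
  rot[1] = eapoteffort$t
  rot[2] = apoteffort$te
  rot[3] = poteffort$tea
  rot[4] = oteffort$teap
  rot[5] = teffort$teapo
  rot[6] = effort$teapot
  rot[7] = ffort$teapote
  rot[8] = fort$teapotef
  rot[9] = ort$teapoteff
  rot[10] = rt$teapoteffo
  rot[11] = t$teapoteffor
  rot[12] = $teapoteffort
Sorted (with $ < everything):
  sorted[0] = $teapoteffort
  sorted[1] = apoteffort$te
  sorted[2] = eapoteffort$t
  sorted[3] = effort$teapot
  sorted[4] = ffort$teapote
  sorted[5] = fort$teapotef
  sorted[6] = ort$teapoteff
  sorted[7] = oteffort$teap
  sorted[8] = poteffort$tea
  sorted[9] = rt$teapoteffo
  sorted[10] = t$teapoteffor
  sorted[11] = teapoteffort$
  sorted[12] = teffort$teapo
sorted[4] = ffort$teapote

Answer: ffort$teapote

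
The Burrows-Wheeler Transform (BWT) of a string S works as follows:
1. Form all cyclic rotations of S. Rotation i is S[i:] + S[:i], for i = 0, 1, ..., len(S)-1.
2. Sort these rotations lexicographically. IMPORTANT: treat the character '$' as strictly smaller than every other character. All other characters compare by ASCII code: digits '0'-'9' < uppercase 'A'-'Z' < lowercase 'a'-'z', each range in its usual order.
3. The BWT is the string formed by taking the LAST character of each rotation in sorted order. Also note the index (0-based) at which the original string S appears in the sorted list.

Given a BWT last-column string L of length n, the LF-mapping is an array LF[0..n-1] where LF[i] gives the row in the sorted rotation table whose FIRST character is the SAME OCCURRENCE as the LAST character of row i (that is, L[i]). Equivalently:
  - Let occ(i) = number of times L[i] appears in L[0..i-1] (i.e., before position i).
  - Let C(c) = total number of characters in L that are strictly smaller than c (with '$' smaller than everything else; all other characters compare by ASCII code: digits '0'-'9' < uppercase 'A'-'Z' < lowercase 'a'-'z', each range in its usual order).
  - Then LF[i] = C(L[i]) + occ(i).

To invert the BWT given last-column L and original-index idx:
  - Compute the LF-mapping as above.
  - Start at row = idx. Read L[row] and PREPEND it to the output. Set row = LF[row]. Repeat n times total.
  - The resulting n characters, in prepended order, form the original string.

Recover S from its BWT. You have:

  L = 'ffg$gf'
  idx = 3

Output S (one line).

LF mapping: 1 2 4 0 5 3
Walk LF starting at row 3, prepending L[row]:
  step 1: row=3, L[3]='$', prepend. Next row=LF[3]=0
  step 2: row=0, L[0]='f', prepend. Next row=LF[0]=1
  step 3: row=1, L[1]='f', prepend. Next row=LF[1]=2
  step 4: row=2, L[2]='g', prepend. Next row=LF[2]=4
  step 5: row=4, L[4]='g', prepend. Next row=LF[4]=5
  step 6: row=5, L[5]='f', prepend. Next row=LF[5]=3
Reversed output: fggff$

Answer: fggff$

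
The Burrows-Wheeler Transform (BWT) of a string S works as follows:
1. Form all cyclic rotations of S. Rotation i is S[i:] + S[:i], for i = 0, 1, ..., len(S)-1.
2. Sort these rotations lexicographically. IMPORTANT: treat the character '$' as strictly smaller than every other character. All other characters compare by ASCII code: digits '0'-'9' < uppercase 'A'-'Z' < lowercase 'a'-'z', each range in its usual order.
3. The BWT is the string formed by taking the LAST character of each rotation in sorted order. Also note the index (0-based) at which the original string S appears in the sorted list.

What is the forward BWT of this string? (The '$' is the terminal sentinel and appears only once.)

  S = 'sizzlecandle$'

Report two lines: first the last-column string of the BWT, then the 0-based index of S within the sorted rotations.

All 13 rotations (rotation i = S[i:]+S[:i]):
  rot[0] = sizzlecandle$
  rot[1] = izzlecandle$s
  rot[2] = zzlecandle$si
  rot[3] = zlecandle$siz
  rot[4] = lecandle$sizz
  rot[5] = ecandle$sizzl
  rot[6] = candle$sizzle
  rot[7] = andle$sizzlec
  rot[8] = ndle$sizzleca
  rot[9] = dle$sizzlecan
  rot[10] = le$sizzlecand
  rot[11] = e$sizzlecandl
  rot[12] = $sizzlecandle
Sorted (with $ < everything):
  sorted[0] = $sizzlecandle  (last char: 'e')
  sorted[1] = andle$sizzlec  (last char: 'c')
  sorted[2] = candle$sizzle  (last char: 'e')
  sorted[3] = dle$sizzlecan  (last char: 'n')
  sorted[4] = e$sizzlecandl  (last char: 'l')
  sorted[5] = ecandle$sizzl  (last char: 'l')
  sorted[6] = izzlecandle$s  (last char: 's')
  sorted[7] = le$sizzlecand  (last char: 'd')
  sorted[8] = lecandle$sizz  (last char: 'z')
  sorted[9] = ndle$sizzleca  (last char: 'a')
  sorted[10] = sizzlecandle$  (last char: '$')
  sorted[11] = zlecandle$siz  (last char: 'z')
  sorted[12] = zzlecandle$si  (last char: 'i')
Last column: ecenllsdza$zi
Original string S is at sorted index 10

Answer: ecenllsdza$zi
10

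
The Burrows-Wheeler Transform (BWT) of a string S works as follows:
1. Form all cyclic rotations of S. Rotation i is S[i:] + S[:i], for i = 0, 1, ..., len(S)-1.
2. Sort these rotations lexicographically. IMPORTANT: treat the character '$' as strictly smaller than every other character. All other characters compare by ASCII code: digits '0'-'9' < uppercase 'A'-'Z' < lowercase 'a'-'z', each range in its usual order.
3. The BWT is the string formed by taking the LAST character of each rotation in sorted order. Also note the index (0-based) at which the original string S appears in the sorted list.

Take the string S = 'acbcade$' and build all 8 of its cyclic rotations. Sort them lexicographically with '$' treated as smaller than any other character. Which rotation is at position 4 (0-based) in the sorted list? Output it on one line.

All 8 rotations (rotation i = S[i:]+S[:i]):
  rot[0] = acbcade$
  rot[1] = cbcade$a
  rot[2] = bcade$ac
  rot[3] = cade$acb
  rot[4] = ade$acbc
  rot[5] = de$acbca
  rot[6] = e$acbcad
  rot[7] = $acbcade
Sorted (with $ < everything):
  sorted[0] = $acbcade
  sorted[1] = acbcade$
  sorted[2] = ade$acbc
  sorted[3] = bcade$ac
  sorted[4] = cade$acb
  sorted[5] = cbcade$a
  sorted[6] = de$acbca
  sorted[7] = e$acbcad
sorted[4] = cade$acb

Answer: cade$acb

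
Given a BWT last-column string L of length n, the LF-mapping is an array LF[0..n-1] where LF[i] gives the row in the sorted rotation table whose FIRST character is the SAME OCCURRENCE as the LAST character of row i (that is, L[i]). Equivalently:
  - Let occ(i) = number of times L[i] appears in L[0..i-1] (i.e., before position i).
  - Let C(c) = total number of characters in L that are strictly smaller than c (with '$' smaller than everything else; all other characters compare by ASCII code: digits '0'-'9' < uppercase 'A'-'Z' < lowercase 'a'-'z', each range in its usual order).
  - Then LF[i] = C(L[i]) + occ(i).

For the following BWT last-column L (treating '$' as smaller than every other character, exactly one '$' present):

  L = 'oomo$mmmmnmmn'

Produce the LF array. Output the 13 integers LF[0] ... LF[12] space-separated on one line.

Char counts: '$':1, 'm':7, 'n':2, 'o':3
C (first-col start): C('$')=0, C('m')=1, C('n')=8, C('o')=10
L[0]='o': occ=0, LF[0]=C('o')+0=10+0=10
L[1]='o': occ=1, LF[1]=C('o')+1=10+1=11
L[2]='m': occ=0, LF[2]=C('m')+0=1+0=1
L[3]='o': occ=2, LF[3]=C('o')+2=10+2=12
L[4]='$': occ=0, LF[4]=C('$')+0=0+0=0
L[5]='m': occ=1, LF[5]=C('m')+1=1+1=2
L[6]='m': occ=2, LF[6]=C('m')+2=1+2=3
L[7]='m': occ=3, LF[7]=C('m')+3=1+3=4
L[8]='m': occ=4, LF[8]=C('m')+4=1+4=5
L[9]='n': occ=0, LF[9]=C('n')+0=8+0=8
L[10]='m': occ=5, LF[10]=C('m')+5=1+5=6
L[11]='m': occ=6, LF[11]=C('m')+6=1+6=7
L[12]='n': occ=1, LF[12]=C('n')+1=8+1=9

Answer: 10 11 1 12 0 2 3 4 5 8 6 7 9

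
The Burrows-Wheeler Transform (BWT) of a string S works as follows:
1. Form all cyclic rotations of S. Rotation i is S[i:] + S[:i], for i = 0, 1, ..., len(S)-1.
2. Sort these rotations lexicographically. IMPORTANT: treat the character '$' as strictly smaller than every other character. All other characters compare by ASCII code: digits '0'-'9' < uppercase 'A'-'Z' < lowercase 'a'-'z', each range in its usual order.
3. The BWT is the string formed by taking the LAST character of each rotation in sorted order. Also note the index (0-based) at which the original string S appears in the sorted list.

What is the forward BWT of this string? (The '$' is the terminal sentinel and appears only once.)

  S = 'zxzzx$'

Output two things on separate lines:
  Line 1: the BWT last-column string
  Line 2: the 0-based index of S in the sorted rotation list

All 6 rotations (rotation i = S[i:]+S[:i]):
  rot[0] = zxzzx$
  rot[1] = xzzx$z
  rot[2] = zzx$zx
  rot[3] = zx$zxz
  rot[4] = x$zxzz
  rot[5] = $zxzzx
Sorted (with $ < everything):
  sorted[0] = $zxzzx  (last char: 'x')
  sorted[1] = x$zxzz  (last char: 'z')
  sorted[2] = xzzx$z  (last char: 'z')
  sorted[3] = zx$zxz  (last char: 'z')
  sorted[4] = zxzzx$  (last char: '$')
  sorted[5] = zzx$zx  (last char: 'x')
Last column: xzzz$x
Original string S is at sorted index 4

Answer: xzzz$x
4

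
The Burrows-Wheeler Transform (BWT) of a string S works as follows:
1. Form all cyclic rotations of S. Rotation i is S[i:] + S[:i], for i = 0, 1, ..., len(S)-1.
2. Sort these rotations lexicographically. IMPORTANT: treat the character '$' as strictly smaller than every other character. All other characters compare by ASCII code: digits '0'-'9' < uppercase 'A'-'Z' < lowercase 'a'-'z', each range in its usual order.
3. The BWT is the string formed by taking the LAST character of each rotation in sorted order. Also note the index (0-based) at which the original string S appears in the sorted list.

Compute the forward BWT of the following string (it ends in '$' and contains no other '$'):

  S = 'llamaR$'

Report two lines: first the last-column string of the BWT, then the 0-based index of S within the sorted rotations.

All 7 rotations (rotation i = S[i:]+S[:i]):
  rot[0] = llamaR$
  rot[1] = lamaR$l
  rot[2] = amaR$ll
  rot[3] = maR$lla
  rot[4] = aR$llam
  rot[5] = R$llama
  rot[6] = $llamaR
Sorted (with $ < everything):
  sorted[0] = $llamaR  (last char: 'R')
  sorted[1] = R$llama  (last char: 'a')
  sorted[2] = aR$llam  (last char: 'm')
  sorted[3] = amaR$ll  (last char: 'l')
  sorted[4] = lamaR$l  (last char: 'l')
  sorted[5] = llamaR$  (last char: '$')
  sorted[6] = maR$lla  (last char: 'a')
Last column: Ramll$a
Original string S is at sorted index 5

Answer: Ramll$a
5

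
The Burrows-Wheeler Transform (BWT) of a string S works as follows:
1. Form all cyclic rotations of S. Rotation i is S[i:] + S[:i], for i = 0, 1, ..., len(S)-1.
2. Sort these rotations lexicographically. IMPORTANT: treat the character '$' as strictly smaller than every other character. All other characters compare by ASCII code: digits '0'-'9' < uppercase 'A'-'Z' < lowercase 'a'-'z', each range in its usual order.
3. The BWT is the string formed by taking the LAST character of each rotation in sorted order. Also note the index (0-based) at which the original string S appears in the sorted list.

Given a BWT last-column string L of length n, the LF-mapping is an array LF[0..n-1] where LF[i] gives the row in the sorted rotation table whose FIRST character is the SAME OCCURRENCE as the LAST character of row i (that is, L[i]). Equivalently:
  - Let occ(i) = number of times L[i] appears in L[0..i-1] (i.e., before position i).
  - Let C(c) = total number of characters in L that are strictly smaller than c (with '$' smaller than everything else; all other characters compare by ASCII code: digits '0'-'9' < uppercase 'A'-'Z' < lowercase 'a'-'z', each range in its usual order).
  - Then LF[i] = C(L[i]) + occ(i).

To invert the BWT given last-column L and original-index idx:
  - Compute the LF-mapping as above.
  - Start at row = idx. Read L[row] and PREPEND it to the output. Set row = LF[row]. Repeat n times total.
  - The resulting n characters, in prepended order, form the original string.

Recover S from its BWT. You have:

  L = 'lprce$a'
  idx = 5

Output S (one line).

LF mapping: 4 5 6 2 3 0 1
Walk LF starting at row 5, prepending L[row]:
  step 1: row=5, L[5]='$', prepend. Next row=LF[5]=0
  step 2: row=0, L[0]='l', prepend. Next row=LF[0]=4
  step 3: row=4, L[4]='e', prepend. Next row=LF[4]=3
  step 4: row=3, L[3]='c', prepend. Next row=LF[3]=2
  step 5: row=2, L[2]='r', prepend. Next row=LF[2]=6
  step 6: row=6, L[6]='a', prepend. Next row=LF[6]=1
  step 7: row=1, L[1]='p', prepend. Next row=LF[1]=5
Reversed output: parcel$

Answer: parcel$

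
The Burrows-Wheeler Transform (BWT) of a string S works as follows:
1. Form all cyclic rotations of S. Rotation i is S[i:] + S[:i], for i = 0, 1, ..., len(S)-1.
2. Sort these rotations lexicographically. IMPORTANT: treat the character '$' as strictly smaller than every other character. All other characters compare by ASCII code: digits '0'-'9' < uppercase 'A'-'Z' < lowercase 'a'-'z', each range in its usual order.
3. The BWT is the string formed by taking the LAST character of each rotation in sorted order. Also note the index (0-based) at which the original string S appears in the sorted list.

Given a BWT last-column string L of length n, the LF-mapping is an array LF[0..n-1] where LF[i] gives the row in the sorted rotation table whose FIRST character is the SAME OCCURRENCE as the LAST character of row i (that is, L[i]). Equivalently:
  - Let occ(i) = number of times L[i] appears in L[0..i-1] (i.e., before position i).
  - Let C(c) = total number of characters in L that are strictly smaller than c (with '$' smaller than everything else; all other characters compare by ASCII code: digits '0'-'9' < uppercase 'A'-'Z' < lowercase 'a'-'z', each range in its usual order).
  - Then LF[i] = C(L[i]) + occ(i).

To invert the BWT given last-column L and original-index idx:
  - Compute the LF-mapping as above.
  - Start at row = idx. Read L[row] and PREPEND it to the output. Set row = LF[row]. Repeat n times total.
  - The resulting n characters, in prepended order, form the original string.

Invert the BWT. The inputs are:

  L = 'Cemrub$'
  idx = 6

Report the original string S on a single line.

Answer: umbreC$

Derivation:
LF mapping: 1 3 4 5 6 2 0
Walk LF starting at row 6, prepending L[row]:
  step 1: row=6, L[6]='$', prepend. Next row=LF[6]=0
  step 2: row=0, L[0]='C', prepend. Next row=LF[0]=1
  step 3: row=1, L[1]='e', prepend. Next row=LF[1]=3
  step 4: row=3, L[3]='r', prepend. Next row=LF[3]=5
  step 5: row=5, L[5]='b', prepend. Next row=LF[5]=2
  step 6: row=2, L[2]='m', prepend. Next row=LF[2]=4
  step 7: row=4, L[4]='u', prepend. Next row=LF[4]=6
Reversed output: umbreC$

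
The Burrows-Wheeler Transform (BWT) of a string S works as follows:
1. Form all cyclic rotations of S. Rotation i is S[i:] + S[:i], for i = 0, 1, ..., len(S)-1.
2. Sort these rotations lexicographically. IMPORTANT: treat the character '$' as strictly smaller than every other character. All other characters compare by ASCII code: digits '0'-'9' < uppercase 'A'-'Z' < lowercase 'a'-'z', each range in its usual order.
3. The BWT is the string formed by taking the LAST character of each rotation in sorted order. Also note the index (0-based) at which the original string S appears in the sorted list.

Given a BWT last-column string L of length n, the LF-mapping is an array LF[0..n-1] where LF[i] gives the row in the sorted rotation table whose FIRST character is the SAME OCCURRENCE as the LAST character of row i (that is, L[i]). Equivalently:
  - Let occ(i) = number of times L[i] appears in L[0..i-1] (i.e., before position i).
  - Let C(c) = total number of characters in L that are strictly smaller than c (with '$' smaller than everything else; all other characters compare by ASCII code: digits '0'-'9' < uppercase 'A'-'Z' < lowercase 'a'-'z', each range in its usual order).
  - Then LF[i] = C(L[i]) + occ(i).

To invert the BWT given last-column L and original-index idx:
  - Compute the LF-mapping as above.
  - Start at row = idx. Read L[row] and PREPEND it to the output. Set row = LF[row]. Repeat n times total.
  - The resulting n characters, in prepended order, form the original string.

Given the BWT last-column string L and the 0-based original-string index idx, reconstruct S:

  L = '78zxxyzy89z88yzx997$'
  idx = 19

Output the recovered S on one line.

LF mapping: 1 3 16 10 11 13 17 14 4 7 18 5 6 15 19 12 8 9 2 0
Walk LF starting at row 19, prepending L[row]:
  step 1: row=19, L[19]='$', prepend. Next row=LF[19]=0
  step 2: row=0, L[0]='7', prepend. Next row=LF[0]=1
  step 3: row=1, L[1]='8', prepend. Next row=LF[1]=3
  step 4: row=3, L[3]='x', prepend. Next row=LF[3]=10
  step 5: row=10, L[10]='z', prepend. Next row=LF[10]=18
  step 6: row=18, L[18]='7', prepend. Next row=LF[18]=2
  step 7: row=2, L[2]='z', prepend. Next row=LF[2]=16
  step 8: row=16, L[16]='9', prepend. Next row=LF[16]=8
  step 9: row=8, L[8]='8', prepend. Next row=LF[8]=4
  step 10: row=4, L[4]='x', prepend. Next row=LF[4]=11
  step 11: row=11, L[11]='8', prepend. Next row=LF[11]=5
  step 12: row=5, L[5]='y', prepend. Next row=LF[5]=13
  step 13: row=13, L[13]='y', prepend. Next row=LF[13]=15
  step 14: row=15, L[15]='x', prepend. Next row=LF[15]=12
  step 15: row=12, L[12]='8', prepend. Next row=LF[12]=6
  step 16: row=6, L[6]='z', prepend. Next row=LF[6]=17
  step 17: row=17, L[17]='9', prepend. Next row=LF[17]=9
  step 18: row=9, L[9]='9', prepend. Next row=LF[9]=7
  step 19: row=7, L[7]='y', prepend. Next row=LF[7]=14
  step 20: row=14, L[14]='z', prepend. Next row=LF[14]=19
Reversed output: zy99z8xyy8x89z7zx87$

Answer: zy99z8xyy8x89z7zx87$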